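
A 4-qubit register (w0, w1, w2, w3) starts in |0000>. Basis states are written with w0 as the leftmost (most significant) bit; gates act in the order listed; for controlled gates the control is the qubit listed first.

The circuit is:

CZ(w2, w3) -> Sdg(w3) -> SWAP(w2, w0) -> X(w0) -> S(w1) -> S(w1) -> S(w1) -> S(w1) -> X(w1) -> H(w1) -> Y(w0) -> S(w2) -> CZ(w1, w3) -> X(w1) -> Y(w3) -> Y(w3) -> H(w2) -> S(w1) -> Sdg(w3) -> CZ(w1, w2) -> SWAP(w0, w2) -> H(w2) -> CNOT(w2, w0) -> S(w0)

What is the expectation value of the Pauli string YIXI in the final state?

The expectation value of YIXI is 1. Key observation: steps 5-8 multiply out to the identity, so the circuit reduces to the remaining gates.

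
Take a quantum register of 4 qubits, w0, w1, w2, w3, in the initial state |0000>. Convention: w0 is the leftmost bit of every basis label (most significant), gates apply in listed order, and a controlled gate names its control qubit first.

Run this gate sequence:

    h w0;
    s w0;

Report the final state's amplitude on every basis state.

The final amplitudes are sqrt(2)/2 on |0000>, sqrt(2)*I/2 on |1000>, and 0 on every other basis state.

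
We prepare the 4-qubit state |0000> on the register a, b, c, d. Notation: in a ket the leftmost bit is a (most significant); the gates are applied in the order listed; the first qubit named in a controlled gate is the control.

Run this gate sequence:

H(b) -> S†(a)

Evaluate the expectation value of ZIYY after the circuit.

The expectation value of ZIYY is 0.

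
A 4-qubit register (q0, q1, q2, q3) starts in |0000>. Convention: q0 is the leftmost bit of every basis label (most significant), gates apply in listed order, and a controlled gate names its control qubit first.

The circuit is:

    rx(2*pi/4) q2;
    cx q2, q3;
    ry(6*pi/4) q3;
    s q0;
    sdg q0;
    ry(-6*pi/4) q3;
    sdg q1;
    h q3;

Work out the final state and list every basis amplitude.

After the circuit, the state carries amplitude 1/2 on |0000>, 1/2 on |0001>, -I/2 on |0010>, I/2 on |0011>, and 0 on every other basis state. Key observation: steps 3-6 multiply out to the identity, so the circuit reduces to the remaining gates.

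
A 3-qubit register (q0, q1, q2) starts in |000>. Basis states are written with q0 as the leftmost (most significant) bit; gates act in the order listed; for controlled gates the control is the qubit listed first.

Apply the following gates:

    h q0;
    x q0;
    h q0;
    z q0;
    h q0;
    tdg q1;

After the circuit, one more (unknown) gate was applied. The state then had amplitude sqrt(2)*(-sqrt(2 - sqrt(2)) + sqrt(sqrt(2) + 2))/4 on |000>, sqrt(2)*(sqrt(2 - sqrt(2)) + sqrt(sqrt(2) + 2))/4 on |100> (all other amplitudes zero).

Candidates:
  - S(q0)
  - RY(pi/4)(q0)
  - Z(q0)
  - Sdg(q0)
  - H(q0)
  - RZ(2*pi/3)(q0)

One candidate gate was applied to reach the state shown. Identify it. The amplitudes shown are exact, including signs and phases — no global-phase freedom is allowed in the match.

It was RY(pi/4)(q0) that produced the state shown. Key observation: gates 1-4 undo each other exactly, leaving only the rest of the circuit to track.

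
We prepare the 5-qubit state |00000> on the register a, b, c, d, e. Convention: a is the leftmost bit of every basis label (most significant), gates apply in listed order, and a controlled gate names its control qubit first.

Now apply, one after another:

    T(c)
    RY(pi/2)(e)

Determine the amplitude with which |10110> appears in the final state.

The amplitude on |10110> is 0.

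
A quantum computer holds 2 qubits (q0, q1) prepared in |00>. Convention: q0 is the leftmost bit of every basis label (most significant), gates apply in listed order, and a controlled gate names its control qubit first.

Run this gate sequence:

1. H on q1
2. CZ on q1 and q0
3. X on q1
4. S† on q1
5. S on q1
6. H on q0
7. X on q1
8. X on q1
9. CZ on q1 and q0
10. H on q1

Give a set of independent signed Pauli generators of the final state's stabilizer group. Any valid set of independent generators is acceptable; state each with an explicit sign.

The stabilizer group can be generated by +XX, +ZZ, among other valid generating sets.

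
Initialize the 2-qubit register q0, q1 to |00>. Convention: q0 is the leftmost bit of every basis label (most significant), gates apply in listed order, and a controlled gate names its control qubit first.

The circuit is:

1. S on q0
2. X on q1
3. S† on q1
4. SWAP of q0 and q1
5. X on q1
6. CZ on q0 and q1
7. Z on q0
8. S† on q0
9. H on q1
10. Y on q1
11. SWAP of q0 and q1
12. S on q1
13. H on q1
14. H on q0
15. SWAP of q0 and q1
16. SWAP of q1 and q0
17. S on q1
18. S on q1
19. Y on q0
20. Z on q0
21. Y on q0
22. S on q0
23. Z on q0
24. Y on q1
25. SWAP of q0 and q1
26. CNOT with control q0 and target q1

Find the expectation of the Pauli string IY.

The expectation value of IY is 0.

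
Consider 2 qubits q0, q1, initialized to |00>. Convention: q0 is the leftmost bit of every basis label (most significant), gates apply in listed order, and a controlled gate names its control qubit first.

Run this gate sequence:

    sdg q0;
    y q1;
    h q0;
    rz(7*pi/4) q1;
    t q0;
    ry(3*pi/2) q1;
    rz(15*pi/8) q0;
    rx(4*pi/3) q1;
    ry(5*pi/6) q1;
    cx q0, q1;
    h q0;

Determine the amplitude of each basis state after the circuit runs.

After the circuit, the state carries amplitude (-sqrt(3) - (-3 + sqrt(3)*I)*exp(I*pi/8) + I)*exp(15*I*pi/16)/8 on |00>, (3 - sqrt(3)*I - (sqrt(3) - I)*exp(I*pi/8))*exp(15*I*pi/16)/8 on |01>, (-sqrt(3) - (3 - sqrt(3)*I)*exp(I*pi/8) + I)*exp(15*I*pi/16)/8 on |10>, (3 - sqrt(3)*I - (-sqrt(3) + I)*exp(I*pi/8))*exp(15*I*pi/16)/8 on |11>.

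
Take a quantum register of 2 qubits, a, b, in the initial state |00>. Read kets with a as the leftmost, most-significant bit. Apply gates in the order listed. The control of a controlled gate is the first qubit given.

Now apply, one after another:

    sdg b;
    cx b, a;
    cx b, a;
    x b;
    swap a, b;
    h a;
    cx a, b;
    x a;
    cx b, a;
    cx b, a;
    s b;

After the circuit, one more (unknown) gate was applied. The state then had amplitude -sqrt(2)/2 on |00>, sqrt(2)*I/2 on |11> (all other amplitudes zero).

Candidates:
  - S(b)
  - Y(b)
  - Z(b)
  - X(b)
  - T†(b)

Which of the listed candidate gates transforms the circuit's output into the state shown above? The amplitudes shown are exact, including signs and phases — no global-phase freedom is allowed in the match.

It was Y(b) that produced the state shown.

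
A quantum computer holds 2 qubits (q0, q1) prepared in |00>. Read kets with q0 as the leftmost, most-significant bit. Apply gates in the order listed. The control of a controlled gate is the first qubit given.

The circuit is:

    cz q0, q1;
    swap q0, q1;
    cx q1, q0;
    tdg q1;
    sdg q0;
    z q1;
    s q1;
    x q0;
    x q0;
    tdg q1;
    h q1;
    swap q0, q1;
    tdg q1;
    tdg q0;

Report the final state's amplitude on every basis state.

After the circuit, the state carries amplitude sqrt(2)/2 on |00>, 0 on |01>, -sqrt(2)*exp(3*I*pi/4)/2 on |10>, 0 on |11>. Key observation: gates 8-9 undo each other exactly, leaving only the rest of the circuit to track.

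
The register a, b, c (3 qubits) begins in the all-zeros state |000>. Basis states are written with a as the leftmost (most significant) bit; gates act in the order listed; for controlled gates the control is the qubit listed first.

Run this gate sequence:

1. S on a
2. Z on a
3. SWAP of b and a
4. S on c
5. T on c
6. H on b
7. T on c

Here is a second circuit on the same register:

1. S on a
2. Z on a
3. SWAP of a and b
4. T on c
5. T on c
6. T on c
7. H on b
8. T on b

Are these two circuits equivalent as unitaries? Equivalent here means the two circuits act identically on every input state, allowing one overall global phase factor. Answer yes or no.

No: there is an input state on which the two circuits produce genuinely different outputs (not merely differing by a phase).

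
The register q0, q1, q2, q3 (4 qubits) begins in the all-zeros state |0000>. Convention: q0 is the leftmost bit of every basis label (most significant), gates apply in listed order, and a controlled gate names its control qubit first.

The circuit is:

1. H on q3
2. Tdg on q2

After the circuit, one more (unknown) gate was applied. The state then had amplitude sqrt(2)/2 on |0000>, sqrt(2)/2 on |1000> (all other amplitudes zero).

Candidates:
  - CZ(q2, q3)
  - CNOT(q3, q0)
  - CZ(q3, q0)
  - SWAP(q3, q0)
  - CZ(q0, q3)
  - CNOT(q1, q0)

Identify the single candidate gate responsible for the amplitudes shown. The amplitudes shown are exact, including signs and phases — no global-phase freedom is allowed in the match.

The applied gate was SWAP(q3, q0).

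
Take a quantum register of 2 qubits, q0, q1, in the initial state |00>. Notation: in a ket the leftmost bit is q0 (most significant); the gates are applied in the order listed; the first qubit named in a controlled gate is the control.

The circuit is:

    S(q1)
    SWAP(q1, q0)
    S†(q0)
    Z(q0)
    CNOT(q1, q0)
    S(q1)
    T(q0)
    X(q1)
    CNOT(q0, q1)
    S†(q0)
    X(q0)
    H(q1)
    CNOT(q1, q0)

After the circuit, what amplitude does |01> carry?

The final state's coefficient on |01> equals -sqrt(2)/2.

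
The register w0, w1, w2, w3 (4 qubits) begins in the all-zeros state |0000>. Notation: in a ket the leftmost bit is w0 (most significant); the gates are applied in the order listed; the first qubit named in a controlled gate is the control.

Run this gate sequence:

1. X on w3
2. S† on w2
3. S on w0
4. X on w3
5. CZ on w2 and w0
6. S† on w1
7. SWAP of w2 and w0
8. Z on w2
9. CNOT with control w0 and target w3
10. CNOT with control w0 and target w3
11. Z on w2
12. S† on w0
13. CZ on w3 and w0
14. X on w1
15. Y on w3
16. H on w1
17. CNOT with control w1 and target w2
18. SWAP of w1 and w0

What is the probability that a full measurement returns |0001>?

The probability of measuring |0001> is 1/2.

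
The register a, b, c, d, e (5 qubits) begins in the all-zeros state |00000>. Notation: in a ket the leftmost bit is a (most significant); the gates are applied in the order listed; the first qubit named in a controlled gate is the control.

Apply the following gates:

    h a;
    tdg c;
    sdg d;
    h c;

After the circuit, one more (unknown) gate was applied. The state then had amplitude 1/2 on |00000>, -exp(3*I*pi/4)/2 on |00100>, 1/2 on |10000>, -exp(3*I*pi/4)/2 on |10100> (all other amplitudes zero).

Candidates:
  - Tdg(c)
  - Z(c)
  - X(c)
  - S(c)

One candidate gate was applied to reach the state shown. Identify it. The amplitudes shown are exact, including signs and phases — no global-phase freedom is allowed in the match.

It was Tdg(c) that produced the state shown.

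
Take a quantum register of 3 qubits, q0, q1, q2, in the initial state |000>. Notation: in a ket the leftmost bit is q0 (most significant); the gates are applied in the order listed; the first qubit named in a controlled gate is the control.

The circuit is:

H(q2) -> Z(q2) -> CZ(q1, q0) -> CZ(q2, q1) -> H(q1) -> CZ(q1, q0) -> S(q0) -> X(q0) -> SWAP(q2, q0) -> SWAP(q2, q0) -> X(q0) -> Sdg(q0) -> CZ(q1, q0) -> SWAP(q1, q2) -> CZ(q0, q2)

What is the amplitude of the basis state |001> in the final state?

The amplitude on |001> is 1/2. Key observation: the block from step 6 through step 13 cancels to the identity and can be dropped.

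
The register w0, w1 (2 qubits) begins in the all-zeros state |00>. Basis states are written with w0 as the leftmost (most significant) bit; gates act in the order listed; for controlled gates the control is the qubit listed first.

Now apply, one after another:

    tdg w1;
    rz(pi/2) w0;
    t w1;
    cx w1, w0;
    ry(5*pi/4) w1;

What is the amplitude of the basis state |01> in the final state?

The amplitude on |01> is -sqrt(sqrt(2) + 2)*exp(3*I*pi/4)/2.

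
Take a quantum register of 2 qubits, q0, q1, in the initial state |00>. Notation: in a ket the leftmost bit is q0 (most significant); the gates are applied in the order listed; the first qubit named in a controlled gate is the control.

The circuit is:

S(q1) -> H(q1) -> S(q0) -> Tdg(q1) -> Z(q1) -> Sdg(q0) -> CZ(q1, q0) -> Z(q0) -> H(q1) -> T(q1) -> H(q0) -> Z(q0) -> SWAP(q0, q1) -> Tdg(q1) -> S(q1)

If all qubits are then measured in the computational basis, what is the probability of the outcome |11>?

Outcome |11> occurs with probability sqrt(2)/8 + 1/4.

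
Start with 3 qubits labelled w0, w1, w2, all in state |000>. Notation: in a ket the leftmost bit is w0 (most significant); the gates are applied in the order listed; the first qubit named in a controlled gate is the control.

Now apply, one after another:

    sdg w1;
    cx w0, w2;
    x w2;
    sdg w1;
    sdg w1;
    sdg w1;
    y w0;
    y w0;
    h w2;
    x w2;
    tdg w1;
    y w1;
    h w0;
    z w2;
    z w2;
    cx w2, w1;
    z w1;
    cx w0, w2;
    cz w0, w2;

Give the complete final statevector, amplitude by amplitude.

The resulting statevector has amplitude 0 on |000>, I/2 on |001>, I/2 on |010>, 0 on |011>, I/2 on |100>, 0 on |101>, 0 on |110>, -I/2 on |111>.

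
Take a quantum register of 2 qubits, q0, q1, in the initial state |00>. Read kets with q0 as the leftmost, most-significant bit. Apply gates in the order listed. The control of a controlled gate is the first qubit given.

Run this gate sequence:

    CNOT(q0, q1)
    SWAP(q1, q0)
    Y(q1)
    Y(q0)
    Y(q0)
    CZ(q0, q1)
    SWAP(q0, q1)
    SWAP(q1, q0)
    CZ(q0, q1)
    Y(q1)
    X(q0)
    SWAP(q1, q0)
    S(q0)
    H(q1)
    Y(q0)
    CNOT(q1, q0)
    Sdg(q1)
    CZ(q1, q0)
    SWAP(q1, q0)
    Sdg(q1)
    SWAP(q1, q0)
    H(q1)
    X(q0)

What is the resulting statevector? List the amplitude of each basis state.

After the circuit, the state carries amplitude 1/2 on |00>, 1/2 on |01>, -1/2 on |10>, 1/2 on |11>.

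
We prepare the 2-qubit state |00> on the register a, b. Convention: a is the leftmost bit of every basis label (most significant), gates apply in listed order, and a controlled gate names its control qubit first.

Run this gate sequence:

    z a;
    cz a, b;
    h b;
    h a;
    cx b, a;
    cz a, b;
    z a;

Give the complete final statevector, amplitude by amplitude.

The final amplitudes are 1/2 on |00>, 1/2 on |01>, -1/2 on |10>, 1/2 on |11>.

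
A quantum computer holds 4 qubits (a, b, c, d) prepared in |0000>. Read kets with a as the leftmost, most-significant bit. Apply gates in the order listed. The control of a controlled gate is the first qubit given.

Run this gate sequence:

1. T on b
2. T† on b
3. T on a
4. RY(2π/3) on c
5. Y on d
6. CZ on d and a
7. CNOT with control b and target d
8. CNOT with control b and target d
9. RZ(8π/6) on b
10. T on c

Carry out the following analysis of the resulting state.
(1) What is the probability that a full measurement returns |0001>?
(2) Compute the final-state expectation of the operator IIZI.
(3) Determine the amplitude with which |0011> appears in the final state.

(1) The probability of measuring |0001> is 1/4. Key observation: gates 7-8 undo each other exactly, leaving only the rest of the circuit to track.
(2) In the final state, IIZI has expectation -1/2.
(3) |0011> carries amplitude sqrt(3)*exp(I*pi/12)/2 in the final state.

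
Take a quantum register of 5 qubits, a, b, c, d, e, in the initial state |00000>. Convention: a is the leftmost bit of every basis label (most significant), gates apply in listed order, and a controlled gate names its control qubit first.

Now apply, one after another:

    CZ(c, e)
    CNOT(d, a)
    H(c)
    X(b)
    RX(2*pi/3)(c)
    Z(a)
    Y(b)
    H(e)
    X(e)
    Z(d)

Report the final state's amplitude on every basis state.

The resulting statevector has amplitude -sqrt(3)/4 - I/4 on |00000>, -sqrt(3)/4 - I/4 on |00001>, -sqrt(3)/4 - I/4 on |00100>, -sqrt(3)/4 - I/4 on |00101>, and 0 on every other basis state.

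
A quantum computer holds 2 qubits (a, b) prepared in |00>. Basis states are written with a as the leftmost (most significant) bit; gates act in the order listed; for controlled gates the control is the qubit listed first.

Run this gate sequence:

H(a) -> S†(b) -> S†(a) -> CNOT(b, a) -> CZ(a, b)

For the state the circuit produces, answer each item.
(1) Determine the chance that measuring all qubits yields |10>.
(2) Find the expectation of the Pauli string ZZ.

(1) A full measurement returns |10> with probability 1/2.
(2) The observable ZZ averages to 0.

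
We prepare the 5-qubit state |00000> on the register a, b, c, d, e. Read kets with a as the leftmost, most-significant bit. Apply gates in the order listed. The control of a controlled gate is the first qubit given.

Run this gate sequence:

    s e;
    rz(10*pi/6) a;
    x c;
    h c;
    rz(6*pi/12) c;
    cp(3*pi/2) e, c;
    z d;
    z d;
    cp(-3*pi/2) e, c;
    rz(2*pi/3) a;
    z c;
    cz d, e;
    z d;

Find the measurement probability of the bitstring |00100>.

A full measurement returns |00100> with probability 1/2.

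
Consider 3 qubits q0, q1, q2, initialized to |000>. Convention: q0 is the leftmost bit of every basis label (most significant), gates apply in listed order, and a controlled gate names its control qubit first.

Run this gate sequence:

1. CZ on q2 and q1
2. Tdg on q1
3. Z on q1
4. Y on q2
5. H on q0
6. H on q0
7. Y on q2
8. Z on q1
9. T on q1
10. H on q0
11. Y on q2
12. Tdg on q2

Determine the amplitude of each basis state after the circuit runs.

The resulting statevector has amplitude sqrt(2)*exp(I*pi/4)/2 on |001>, sqrt(2)*exp(I*pi/4)/2 on |101>, and 0 on every other basis state. Key observation: gates 2-9 undo each other exactly, leaving only the rest of the circuit to track.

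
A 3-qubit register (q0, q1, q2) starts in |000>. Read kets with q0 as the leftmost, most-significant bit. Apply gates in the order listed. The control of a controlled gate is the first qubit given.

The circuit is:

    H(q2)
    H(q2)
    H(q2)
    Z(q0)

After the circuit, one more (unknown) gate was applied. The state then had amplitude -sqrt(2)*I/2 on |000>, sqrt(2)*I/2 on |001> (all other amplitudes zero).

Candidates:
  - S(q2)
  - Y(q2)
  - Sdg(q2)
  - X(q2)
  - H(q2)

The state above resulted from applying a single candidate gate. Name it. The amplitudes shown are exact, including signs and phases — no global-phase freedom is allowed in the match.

It was Y(q2) that produced the state shown. Key observation: the block from step 2 through step 3 cancels to the identity and can be dropped.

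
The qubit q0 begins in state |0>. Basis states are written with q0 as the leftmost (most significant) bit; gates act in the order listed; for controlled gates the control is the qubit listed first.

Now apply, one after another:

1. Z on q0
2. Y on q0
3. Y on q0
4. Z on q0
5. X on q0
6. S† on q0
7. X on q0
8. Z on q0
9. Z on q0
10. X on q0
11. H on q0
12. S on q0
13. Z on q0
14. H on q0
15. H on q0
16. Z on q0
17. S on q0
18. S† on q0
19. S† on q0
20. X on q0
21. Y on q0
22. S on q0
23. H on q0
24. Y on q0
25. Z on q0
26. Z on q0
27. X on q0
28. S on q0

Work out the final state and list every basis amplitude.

The final amplitudes are 1/2 - I/2 on |0>, -1/2 + I/2 on |1>. Key observation: the block from step 17 through step 18 cancels to the identity and can be dropped.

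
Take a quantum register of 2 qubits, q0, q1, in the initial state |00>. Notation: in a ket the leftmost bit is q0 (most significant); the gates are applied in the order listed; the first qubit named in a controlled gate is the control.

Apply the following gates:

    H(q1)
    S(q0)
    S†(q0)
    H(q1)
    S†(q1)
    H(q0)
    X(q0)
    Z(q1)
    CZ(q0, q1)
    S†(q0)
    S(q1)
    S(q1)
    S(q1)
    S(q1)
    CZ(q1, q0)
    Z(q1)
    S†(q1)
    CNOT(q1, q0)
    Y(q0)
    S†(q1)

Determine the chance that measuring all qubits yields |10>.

A full measurement returns |10> with probability 1/2.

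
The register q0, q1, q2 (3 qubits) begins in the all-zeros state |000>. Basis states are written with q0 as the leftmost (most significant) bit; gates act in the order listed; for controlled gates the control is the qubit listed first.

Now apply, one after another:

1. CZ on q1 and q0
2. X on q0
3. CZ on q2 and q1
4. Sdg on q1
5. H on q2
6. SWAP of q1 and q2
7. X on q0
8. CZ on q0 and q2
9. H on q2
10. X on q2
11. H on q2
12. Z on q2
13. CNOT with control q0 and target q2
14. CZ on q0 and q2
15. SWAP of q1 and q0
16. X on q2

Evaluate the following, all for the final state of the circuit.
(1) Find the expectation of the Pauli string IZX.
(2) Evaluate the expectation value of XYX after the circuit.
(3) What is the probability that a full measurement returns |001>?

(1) The expectation value of IZX is 0. Key observation: steps 9-12 multiply out to the identity, so the circuit reduces to the remaining gates.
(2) In the final state, XYX has expectation 0.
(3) Outcome |001> occurs with probability 1/2.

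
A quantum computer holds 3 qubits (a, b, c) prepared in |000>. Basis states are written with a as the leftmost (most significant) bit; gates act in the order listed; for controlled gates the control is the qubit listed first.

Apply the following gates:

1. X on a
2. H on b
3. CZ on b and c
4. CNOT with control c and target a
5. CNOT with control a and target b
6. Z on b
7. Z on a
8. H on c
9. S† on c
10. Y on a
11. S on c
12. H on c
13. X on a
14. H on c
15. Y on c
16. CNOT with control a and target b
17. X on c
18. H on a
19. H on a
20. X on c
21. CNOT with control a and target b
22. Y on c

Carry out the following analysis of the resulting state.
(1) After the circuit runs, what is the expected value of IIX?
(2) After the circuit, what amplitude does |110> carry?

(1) The expectation value of IIX is 1. Key observation: the block from step 15 through step 22 cancels to the identity and can be dropped.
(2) The final state's coefficient on |110> equals -I/2.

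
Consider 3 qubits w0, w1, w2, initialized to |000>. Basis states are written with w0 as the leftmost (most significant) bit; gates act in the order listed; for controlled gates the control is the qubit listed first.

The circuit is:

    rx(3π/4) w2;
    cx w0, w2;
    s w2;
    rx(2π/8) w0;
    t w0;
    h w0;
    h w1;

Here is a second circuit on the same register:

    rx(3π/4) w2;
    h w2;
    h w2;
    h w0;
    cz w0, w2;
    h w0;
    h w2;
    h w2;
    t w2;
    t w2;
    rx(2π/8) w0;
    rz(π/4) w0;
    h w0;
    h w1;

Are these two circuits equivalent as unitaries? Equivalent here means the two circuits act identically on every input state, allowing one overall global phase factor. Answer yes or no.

No — the two circuits implement different unitaries, even allowing a global phase.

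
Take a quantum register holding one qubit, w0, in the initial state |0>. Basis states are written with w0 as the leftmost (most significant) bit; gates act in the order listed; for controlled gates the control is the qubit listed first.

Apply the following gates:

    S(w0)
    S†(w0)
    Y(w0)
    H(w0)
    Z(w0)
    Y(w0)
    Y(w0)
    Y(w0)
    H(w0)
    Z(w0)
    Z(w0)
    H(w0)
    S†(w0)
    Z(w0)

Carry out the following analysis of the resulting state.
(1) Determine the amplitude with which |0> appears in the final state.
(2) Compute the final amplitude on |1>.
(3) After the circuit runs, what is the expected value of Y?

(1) The final state's coefficient on |0> equals sqrt(2)/2.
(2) The amplitude on |1> is -sqrt(2)*I/2.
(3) The observable Y averages to -1.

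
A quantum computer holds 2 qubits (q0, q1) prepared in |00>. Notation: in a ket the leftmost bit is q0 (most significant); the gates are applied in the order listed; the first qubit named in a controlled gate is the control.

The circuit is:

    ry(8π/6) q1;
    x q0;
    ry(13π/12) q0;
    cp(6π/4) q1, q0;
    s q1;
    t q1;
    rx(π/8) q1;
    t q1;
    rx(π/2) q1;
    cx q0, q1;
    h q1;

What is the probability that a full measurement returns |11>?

A full measurement returns |11> with probability -sqrt(3)*sqrt(1/2 - sqrt(2)/4)*sqrt(sqrt(2)/4 + 1/2)*cos(pi/16)**2/4 - sqrt(2)*cos(pi/16)**2/16 - sqrt(3)*sqrt(1/2 - sqrt(2)/4)*sqrt(sqrt(2)/4 + 1/2)*sin(pi/16)**2/4 - 3*sqrt(1/2 - sqrt(2)/4)*sqrt(sqrt(2)/4 + 1/2)*sin(pi/16)**2/8 - sqrt(2)*sin(pi/16)**2/16 - sqrt(6)*sin(pi/16)**2/32 + sqrt(3)*sin(pi/16)**2/8 + sin(pi/16)**2/4 + cos(pi/16)**2/4 + 3*exp(-I*pi/4)*sin(pi/16)*cos(pi/16)/16 - 3*sqrt(3)*sqrt(1/2 - sqrt(2)/4)*sqrt(sqrt(2)/4 + 1/2)*exp(I*pi/4)*sin(pi/16)*cos(pi/16)/16 - sqrt(3)*I*exp(-I*pi/4)*sin(pi/16)*cos(pi/16)/16 + sqrt(3)*exp(-I*pi/4)*sin(pi/16)*cos(pi/16)/16 - 3*sqrt(2)*exp(I*pi/4)*sin(pi/16)*cos(pi/16)/64 - 3*sqrt(1/2 - sqrt(2)/4)*sqrt(sqrt(2)/4 + 1/2)*exp(I*pi/4)*sin(pi/16)*cos(pi/16)/16 - 3*I*sqrt(1/2 - sqrt(2)/4)*sqrt(sqrt(2)/4 + 1/2)*exp(I*pi/4)*sin(pi/16)*cos(pi/16)/16 - I*exp(-I*pi/4)*sin(pi/16)*cos(pi/16)/16 - sqrt(3)*I*sqrt(1/2 - sqrt(2)/4)*sqrt(sqrt(2)/4 + 1/2)*exp(I*pi/4)*sin(pi/16)*cos(pi/16)/16 - sqrt(6)*exp(I*pi/4)*sin(pi/16)*cos(pi/16)/64 - sqrt(6)*I*exp(I*pi/4)*sin(pi/16)*cos(pi/16)/64 - sqrt(2)*I*exp(I*pi/4)*sin(pi/16)*cos(pi/16)/64 + sqrt(2)*I*exp(-I*pi/4)*sin(pi/16)*cos(pi/16)/64 - sqrt(6)*exp(-I*pi/4)*sin(pi/16)*cos(pi/16)/64 + sqrt(6)*I*exp(-I*pi/4)*sin(pi/16)*cos(pi/16)/64 + sqrt(3)*I*sqrt(1/2 - sqrt(2)/4)*sqrt(sqrt(2)/4 + 1/2)*exp(-I*pi/4)*sin(pi/16)*cos(pi/16)/16 + I*exp(I*pi/4)*sin(pi/16)*cos(pi/16)/16 - 3*sqrt(1/2 - sqrt(2)/4)*sqrt(sqrt(2)/4 + 1/2)*exp(-I*pi/4)*sin(pi/16)*cos(pi/16)/16 + 3*I*sqrt(1/2 - sqrt(2)/4)*sqrt(sqrt(2)/4 + 1/2)*exp(-I*pi/4)*sin(pi/16)*cos(pi/16)/16 - 3*sqrt(2)*exp(-I*pi/4)*sin(pi/16)*cos(pi/16)/64 + sqrt(3)*I*exp(I*pi/4)*sin(pi/16)*cos(pi/16)/16 + sqrt(3)*exp(I*pi/4)*sin(pi/16)*cos(pi/16)/16 - 3*sqrt(3)*sqrt(1/2 - sqrt(2)/4)*sqrt(sqrt(2)/4 + 1/2)*exp(-I*pi/4)*sin(pi/16)*cos(pi/16)/16 + 3*exp(I*pi/4)*sin(pi/16)*cos(pi/16)/16.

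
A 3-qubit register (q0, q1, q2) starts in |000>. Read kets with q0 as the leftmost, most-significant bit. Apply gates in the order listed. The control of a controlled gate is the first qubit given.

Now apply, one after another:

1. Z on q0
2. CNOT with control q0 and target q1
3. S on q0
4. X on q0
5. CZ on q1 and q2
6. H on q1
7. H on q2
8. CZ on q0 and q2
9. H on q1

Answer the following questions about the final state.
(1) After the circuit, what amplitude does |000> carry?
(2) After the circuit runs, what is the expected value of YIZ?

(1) |000> carries amplitude 0 in the final state.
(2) The observable YIZ averages to 0.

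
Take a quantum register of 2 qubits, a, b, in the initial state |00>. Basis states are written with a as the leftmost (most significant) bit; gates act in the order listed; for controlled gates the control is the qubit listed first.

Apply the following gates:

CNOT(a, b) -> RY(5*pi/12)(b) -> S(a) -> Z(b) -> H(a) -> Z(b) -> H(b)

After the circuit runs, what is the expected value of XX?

The expectation value of XX is -sqrt(2)/4 + sqrt(6)/4.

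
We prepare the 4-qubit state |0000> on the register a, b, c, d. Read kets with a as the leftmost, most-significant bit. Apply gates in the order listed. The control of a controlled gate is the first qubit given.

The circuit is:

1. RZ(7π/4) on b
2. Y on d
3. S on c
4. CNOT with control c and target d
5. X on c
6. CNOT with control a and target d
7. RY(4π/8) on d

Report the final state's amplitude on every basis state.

The final amplitudes are sqrt(2)*exp(5*I*pi/8)/2 on |0010>, -sqrt(2)*exp(5*I*pi/8)/2 on |0011>, and 0 on every other basis state.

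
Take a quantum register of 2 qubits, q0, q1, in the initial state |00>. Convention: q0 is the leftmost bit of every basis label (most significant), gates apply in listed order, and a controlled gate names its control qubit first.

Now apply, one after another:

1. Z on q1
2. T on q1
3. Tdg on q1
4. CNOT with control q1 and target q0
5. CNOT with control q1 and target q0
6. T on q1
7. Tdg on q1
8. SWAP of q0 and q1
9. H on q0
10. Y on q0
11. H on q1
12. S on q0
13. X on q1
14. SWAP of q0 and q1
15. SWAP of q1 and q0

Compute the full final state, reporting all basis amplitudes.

The final amplitudes are -I/2 on |00>, -I/2 on |01>, -1/2 on |10>, -1/2 on |11>. Key observation: steps 2-7 multiply out to the identity, so the circuit reduces to the remaining gates.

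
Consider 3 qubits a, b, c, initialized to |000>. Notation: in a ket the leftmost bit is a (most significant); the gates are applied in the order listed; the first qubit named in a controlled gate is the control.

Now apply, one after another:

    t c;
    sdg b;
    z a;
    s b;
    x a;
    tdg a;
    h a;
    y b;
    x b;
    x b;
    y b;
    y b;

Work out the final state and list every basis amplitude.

The final amplitudes are sqrt(2)*exp(I*pi/4)/2 on |010>, -sqrt(2)*exp(I*pi/4)/2 on |110>, and 0 on every other basis state. Key observation: steps 8-11 multiply out to the identity, so the circuit reduces to the remaining gates.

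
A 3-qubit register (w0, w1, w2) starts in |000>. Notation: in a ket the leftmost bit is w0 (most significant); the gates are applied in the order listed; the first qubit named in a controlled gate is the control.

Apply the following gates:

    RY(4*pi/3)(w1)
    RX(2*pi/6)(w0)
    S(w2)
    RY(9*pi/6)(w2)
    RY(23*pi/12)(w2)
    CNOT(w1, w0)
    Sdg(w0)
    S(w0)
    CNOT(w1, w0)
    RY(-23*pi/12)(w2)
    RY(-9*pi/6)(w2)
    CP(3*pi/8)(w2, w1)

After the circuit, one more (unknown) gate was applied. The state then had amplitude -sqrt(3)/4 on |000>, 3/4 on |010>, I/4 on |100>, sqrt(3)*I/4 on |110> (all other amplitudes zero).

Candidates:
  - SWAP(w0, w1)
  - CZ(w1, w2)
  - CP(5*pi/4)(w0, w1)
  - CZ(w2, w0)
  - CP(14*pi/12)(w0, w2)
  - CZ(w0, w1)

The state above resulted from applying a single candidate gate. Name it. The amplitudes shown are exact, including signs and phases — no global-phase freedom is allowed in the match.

The applied gate was CZ(w0, w1).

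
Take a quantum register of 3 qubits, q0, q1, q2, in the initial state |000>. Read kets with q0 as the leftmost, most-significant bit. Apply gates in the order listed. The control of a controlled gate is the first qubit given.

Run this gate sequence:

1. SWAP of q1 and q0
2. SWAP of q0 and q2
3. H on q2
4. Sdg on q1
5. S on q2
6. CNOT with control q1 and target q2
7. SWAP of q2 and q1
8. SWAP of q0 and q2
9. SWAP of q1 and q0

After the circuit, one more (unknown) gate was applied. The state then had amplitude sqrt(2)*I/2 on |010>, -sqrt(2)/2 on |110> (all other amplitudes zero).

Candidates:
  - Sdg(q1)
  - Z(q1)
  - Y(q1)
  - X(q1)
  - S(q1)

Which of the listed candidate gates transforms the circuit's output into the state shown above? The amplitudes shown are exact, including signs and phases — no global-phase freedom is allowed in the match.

It was Y(q1) that produced the state shown.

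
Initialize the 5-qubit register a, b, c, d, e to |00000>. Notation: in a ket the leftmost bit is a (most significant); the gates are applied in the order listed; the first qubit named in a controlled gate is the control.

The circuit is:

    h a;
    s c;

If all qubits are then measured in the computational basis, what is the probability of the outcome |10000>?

Outcome |10000> occurs with probability 1/2.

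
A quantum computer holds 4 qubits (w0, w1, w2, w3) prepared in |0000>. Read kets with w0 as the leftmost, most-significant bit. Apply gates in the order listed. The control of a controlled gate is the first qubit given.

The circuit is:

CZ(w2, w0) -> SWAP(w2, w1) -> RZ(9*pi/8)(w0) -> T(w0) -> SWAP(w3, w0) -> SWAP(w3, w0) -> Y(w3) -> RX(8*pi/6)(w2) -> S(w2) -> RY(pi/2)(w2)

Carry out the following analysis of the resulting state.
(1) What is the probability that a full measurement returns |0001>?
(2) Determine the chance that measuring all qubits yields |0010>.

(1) The probability of measuring |0001> is sqrt(3)/4 + 1/2.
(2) The probability of measuring |0010> is 0.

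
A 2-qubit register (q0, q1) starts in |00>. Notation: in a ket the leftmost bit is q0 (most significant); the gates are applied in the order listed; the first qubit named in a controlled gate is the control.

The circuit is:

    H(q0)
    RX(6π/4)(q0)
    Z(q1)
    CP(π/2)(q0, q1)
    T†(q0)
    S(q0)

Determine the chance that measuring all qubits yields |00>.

Outcome |00> occurs with probability 1/2.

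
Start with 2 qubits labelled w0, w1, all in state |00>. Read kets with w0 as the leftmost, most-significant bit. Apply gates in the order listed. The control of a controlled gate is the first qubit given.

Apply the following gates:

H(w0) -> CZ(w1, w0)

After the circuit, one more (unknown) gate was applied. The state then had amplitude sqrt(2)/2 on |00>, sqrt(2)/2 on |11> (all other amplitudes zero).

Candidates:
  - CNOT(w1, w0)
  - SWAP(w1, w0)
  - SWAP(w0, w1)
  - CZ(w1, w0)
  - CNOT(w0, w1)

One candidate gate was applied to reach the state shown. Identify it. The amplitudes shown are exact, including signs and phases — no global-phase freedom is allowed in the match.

The unique candidate consistent with the amplitudes is CNOT(w0, w1).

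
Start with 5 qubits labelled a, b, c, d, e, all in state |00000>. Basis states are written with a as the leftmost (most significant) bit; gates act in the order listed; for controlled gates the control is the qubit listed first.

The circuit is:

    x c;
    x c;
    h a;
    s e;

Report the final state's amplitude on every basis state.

The resulting statevector has amplitude sqrt(2)/2 on |00000>, sqrt(2)/2 on |10000>, and 0 on every other basis state. Key observation: the block from step 1 through step 2 cancels to the identity and can be dropped.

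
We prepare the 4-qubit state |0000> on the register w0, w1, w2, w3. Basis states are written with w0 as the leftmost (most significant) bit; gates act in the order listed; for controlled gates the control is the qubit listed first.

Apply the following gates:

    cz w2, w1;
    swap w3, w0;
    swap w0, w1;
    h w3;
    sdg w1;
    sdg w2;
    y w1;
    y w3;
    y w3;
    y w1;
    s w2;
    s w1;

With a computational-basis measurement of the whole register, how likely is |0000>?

The probability of measuring |0000> is 1/2. Key observation: steps 5-12 multiply out to the identity, so the circuit reduces to the remaining gates.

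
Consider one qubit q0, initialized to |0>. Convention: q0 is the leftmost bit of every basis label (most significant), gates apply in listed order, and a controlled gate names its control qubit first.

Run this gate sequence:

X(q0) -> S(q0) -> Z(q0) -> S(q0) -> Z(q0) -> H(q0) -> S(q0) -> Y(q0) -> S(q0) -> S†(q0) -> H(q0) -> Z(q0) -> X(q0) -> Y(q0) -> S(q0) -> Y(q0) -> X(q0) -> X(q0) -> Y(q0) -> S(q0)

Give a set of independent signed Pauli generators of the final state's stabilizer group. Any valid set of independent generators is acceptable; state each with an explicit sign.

One valid set of independent stabilizer generators is -Y (any independent generating set of the same group is equally correct). Key observation: steps 17-18 multiply out to the identity, so the circuit reduces to the remaining gates.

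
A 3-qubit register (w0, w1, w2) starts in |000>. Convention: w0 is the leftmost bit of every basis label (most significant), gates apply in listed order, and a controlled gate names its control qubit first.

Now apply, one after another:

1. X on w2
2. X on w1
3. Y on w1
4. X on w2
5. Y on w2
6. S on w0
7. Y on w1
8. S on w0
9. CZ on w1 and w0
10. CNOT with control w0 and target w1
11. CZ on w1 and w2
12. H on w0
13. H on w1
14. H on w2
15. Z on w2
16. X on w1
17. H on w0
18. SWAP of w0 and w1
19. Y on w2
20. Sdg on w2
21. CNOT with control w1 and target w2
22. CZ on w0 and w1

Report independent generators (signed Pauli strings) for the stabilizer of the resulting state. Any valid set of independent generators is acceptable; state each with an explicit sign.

One valid set of independent stabilizer generators is -XII, +IIY, +IZI (any independent generating set of the same group is equally correct).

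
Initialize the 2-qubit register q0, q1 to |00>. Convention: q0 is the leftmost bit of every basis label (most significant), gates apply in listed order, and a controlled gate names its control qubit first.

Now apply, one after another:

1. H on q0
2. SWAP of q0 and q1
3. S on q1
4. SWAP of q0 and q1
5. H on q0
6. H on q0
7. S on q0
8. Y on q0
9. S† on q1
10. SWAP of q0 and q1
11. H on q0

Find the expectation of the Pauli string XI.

The observable XI averages to 1.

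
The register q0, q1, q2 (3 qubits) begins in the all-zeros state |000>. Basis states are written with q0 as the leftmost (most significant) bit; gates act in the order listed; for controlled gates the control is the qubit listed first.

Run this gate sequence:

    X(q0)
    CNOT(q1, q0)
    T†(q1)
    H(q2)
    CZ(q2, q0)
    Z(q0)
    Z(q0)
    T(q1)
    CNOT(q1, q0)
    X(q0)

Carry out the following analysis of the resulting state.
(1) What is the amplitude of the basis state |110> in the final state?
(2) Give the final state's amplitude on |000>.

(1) The amplitude on |110> is 0.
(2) The amplitude on |000> is sqrt(2)/2.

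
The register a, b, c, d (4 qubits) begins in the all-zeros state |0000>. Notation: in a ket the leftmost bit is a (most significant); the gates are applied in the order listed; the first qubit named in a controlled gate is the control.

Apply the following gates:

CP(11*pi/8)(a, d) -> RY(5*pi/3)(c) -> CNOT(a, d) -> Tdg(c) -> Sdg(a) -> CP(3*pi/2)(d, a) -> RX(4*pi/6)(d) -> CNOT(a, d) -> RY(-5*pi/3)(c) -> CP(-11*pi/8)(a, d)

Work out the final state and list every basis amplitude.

The final amplitudes are 3/8 - exp(3*I*pi/4)/8 on |0000>, sqrt(3)*(-3*I - exp(I*pi/4))/8 on |0001>, sqrt(3)*(1 + exp(3*I*pi/4))/8 on |0010>, -3*I/8 + 3*exp(I*pi/4)/8 on |0011>, and 0 on every other basis state.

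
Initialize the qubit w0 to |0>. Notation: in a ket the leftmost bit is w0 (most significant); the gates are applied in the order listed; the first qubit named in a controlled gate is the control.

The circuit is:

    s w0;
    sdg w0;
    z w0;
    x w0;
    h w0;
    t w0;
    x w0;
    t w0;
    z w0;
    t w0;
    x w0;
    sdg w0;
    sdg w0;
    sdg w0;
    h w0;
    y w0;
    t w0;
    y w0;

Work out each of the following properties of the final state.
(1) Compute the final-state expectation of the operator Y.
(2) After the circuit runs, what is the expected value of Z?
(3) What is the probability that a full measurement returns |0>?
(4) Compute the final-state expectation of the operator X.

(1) In the final state, Y has expectation -1/2.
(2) The expectation value of Z is sqrt(2)/2.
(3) Outcome |0> occurs with probability sqrt(2)/4 + 1/2.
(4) The expectation value of X is -1/2.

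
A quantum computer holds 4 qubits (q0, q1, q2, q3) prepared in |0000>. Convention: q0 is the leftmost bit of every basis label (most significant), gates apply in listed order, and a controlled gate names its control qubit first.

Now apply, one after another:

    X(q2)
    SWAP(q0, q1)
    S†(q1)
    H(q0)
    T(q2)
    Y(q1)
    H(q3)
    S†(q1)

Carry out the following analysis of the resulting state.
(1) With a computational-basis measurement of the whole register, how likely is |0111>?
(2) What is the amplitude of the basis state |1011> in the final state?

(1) A full measurement returns |0111> with probability 1/4.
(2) The final state's coefficient on |1011> equals 0.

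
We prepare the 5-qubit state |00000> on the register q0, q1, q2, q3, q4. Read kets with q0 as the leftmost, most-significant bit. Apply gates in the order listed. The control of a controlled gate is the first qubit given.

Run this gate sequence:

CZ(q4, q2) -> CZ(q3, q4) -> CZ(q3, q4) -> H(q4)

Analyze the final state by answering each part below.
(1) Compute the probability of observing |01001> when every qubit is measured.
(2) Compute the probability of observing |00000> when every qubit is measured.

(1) The probability of measuring |01001> is 0. Key observation: the block from step 2 through step 3 cancels to the identity and can be dropped.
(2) The probability of measuring |00000> is 1/2.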